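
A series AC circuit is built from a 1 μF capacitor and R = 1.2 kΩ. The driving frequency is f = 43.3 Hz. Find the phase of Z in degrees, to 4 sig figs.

ω = 2πf = 272.1 rad/s
X_C = 1/(ωC) = 3676 Ω
Z = 1200 − j3676 Ω
|Z| = √(1200² + 3676²) = 3867 Ω
∠Z = arctan(-3676/1200) = -71.92°

-71.92°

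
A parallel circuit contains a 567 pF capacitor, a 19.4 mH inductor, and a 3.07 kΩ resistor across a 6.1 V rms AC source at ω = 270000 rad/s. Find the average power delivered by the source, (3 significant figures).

X_L = ωL = 5240 Ω
X_C = 1/(ωC) = 6530 Ω
Parallel: admittances add. Y = 1/R + 1/(jωL) + jωC
Y = (0.000326 − j3.78e-05) S
|Y| = 0.000328 S → |Z| = 1/|Y| = 3050 Ω, ∠Z = −∠Y = 6.62°
I = V/|Z| = 2.00 mA
P = VI cos φ = 6.1 × 0.00200 × cos(6.62°) = 12.1 mW

12.1 mW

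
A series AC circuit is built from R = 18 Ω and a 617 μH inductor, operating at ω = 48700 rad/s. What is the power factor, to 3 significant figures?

X_L = ωL = 30.0 Ω
Z = 18.0 + j30.0 Ω
|Z| = √(18.0² + 30.0²) = 35.0 Ω
∠Z = arctan(30.0/18.0) = 59.1°
cos φ = cos(59.1°) = 0.514

0.514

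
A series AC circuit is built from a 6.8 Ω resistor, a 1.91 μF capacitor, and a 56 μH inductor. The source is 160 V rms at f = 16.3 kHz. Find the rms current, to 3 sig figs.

ω = 2πf = 102400 rad/s
X_L = ωL = 5.74 Ω
X_C = 1/(ωC) = 5.11 Ω
Net reactance X = X_L − X_C = 0.623 Ω
Z = 6.80 + j0.623 Ω
|Z| = √(6.80² + 0.623²) = 6.83 Ω
I = V/|Z| = 160/6.83 = 23.4 A

23.4 A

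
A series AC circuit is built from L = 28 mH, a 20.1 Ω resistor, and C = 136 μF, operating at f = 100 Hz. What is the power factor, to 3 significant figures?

0.960

ω = 2πf = 628.3 rad/s
X_L = ωL = 17.6 Ω
X_C = 1/(ωC) = 11.7 Ω
Net reactance X = X_L − X_C = 5.89 Ω
Z = 20.1 + j5.89 Ω
|Z| = √(20.1² + 5.89²) = 20.9 Ω
∠Z = arctan(5.89/20.1) = 16.3°
cos φ = cos(16.3°) = 0.960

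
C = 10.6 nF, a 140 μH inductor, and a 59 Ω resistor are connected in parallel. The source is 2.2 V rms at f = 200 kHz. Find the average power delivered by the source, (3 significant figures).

ω = 2πf = 1.257e+06 rad/s
X_L = ωL = 176 Ω
X_C = 1/(ωC) = 75.1 Ω
Parallel: admittances add. Y = 1/R + 1/(jωL) + jωC
Y = (0.0169 + j0.00764) S
|Y| = 0.0186 S → |Z| = 1/|Y| = 53.8 Ω, ∠Z = −∠Y = -24.3°
I = V/|Z| = 40.9 mA
P = VI cos φ = 2.2 × 0.0409 × cos(-24.3°) = 82.0 mW

82.0 mW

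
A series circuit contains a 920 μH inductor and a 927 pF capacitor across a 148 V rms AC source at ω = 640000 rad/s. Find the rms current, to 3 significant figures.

X_L = ωL = 589 Ω
X_C = 1/(ωC) = 1690 Ω
Net reactance X = X_L − X_C = -1100 Ω
Z = − j1100 Ω
|Z| = √(0² + 1100²) = 1100 Ω
I = V/|Z| = 148/1100 = 135 mA

135 mA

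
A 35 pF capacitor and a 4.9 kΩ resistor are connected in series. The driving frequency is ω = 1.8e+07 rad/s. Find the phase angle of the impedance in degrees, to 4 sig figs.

X_C = 1/(ωC) = 1587 Ω
Z = 4900 − j1587 Ω
|Z| = √(4900² + 1587²) = 5151 Ω
∠Z = arctan(-1587/4900) = -17.95°

-17.95°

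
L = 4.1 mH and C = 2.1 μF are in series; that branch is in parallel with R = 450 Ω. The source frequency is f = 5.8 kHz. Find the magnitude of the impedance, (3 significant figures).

130 Ω

ω = 2πf = 36440 rad/s
X_L = ωL = 149 Ω
X_C = 1/(ωC) = 13.1 Ω
Branch 1: Z₁ = R = 450 Ω
Branch 2 (series LC): Z₂ = j(X_L − X_C) = j136 Ω
Parallel: Z = Z₁Z₂/(Z₁+Z₂), |Z| = 130 Ω, ∠Z = 73.1°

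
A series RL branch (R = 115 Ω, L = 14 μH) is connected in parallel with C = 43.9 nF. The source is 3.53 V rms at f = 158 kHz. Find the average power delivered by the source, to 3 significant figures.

107 mW

ω = 2πf = 992700 rad/s
X_L = ωL = 13.9 Ω
X_C = 1/(ωC) = 22.9 Ω
Branch 1 (R+jX_L): Z₁ = 115 + j13.9 Ω, |Z₁| = 116 Ω
Branch 2 (−jX_C): Z₂ = −j22.9 Ω
Parallel: Z = Z₁Z₂/(Z₁+Z₂), |Z| = 23.0 Ω, ∠Z = -78.6°
I = V/|Z| = 153 mA
P = VI cos φ = 3.53 × 0.153 × cos(-78.6°) = 107 mW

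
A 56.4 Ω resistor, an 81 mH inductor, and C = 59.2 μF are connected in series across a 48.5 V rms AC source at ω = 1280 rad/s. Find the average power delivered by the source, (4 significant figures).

11.67 W

X_L = ωL = 103.7 Ω
X_C = 1/(ωC) = 13.20 Ω
Net reactance X = X_L − X_C = 90.48 Ω
Z = 56.40 + j90.48 Ω
|Z| = √(56.40² + 90.48²) = 106.6 Ω
∠Z = arctan(90.48/56.40) = 58.06°
I = V/|Z| = 454.9 mA
P = VI cos φ = 48.5 × 0.4549 × cos(58.06°) = 11.67 W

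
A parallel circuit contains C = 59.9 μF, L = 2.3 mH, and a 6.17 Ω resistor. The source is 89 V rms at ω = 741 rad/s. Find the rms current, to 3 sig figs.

50.4 A

X_L = ωL = 1.70 Ω
X_C = 1/(ωC) = 22.5 Ω
Parallel: admittances add. Y = 1/R + 1/(jωL) + jωC
Y = (0.162 − j0.542) S
|Y| = 0.566 S → |Z| = 1/|Y| = 1.77 Ω, ∠Z = −∠Y = 73.4°
I = V/|Z| = 89/1.77 = 50.4 A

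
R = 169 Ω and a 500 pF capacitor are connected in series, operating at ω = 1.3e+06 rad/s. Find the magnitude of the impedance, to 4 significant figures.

X_C = 1/(ωC) = 1538 Ω
Z = 169.0 − j1538 Ω
|Z| = √(169.0² + 1538²) = 1548 Ω

1548 Ω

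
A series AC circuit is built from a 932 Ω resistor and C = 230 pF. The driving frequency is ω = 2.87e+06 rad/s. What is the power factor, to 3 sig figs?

0.524

X_C = 1/(ωC) = 1510 Ω
Z = 932 − j1510 Ω
|Z| = √(932² + 1510²) = 1780 Ω
∠Z = arctan(-1510/932) = -58.4°
cos φ = cos(-58.4°) = 0.524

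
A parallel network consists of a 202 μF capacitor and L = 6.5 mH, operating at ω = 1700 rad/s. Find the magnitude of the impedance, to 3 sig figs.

3.95 Ω

X_L = ωL = 11.0 Ω
X_C = 1/(ωC) = 2.91 Ω
Parallel: admittances add. Y = 1/(jωL) + jωC
Y = (0 + j0.253) S
|Y| = 0.253 S → |Z| = 1/|Y| = 3.95 Ω, ∠Z = −∠Y = -90.0°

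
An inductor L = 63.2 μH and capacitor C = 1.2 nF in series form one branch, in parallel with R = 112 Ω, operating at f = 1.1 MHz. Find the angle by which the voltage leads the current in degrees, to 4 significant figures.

19.50°

ω = 2πf = 6.912e+06 rad/s
X_L = ωL = 436.8 Ω
X_C = 1/(ωC) = 120.6 Ω
Branch 1: Z₁ = R = 112.0 Ω
Branch 2 (series LC): Z₂ = j(X_L − X_C) = j316.2 Ω
Parallel: Z = Z₁Z₂/(Z₁+Z₂), |Z| = 105.6 Ω, ∠Z = 19.50°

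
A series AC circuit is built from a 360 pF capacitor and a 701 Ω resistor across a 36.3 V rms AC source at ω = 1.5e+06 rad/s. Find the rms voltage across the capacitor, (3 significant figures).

X_C = 1/(ωC) = 1850 Ω
Z = 701 − j1850 Ω
|Z| = √(701² + 1850²) = 1980 Ω
I = V/|Z| = 18.3 mA
V_C = I·|Z_C| = 0.0183 × 1850 = 33.9 V

33.9 V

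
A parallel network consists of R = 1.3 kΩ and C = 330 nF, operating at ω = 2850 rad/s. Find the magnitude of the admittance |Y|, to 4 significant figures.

X_C = 1/(ωC) = 1063 Ω
Parallel: admittances add. Y = 1/R + jωC
Y = (0.0007692 + j0.0009405) S
|Y| = 0.001215 S → |Z| = 1/|Y| = 823.0 Ω, ∠Z = −∠Y = -50.72°

1.215 mS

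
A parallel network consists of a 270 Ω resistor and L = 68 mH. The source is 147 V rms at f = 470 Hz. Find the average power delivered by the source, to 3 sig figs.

ω = 2πf = 2953 rad/s
X_L = ωL = 201 Ω
Parallel: admittances add. Y = 1/R + 1/(jωL)
Y = (0.00370 − j0.00498) S
|Y| = 0.00621 S → |Z| = 1/|Y| = 161 Ω, ∠Z = −∠Y = 53.4°
I = V/|Z| = 912 mA
P = VI cos φ = 147 × 0.912 × cos(53.4°) = 80.0 W

80.0 W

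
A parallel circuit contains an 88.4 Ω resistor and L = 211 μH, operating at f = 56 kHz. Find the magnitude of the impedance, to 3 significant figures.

ω = 2πf = 351900 rad/s
X_L = ωL = 74.2 Ω
Parallel: admittances add. Y = 1/R + 1/(jωL)
Y = (0.0113 − j0.0135) S
|Y| = 0.0176 S → |Z| = 1/|Y| = 56.9 Ω, ∠Z = −∠Y = 50.0°

56.9 Ω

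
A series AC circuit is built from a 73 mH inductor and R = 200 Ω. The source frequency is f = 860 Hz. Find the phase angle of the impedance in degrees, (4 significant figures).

ω = 2πf = 5404 rad/s
X_L = ωL = 394.5 Ω
Z = 200.0 + j394.5 Ω
|Z| = √(200.0² + 394.5²) = 442.3 Ω
∠Z = arctan(394.5/200.0) = 63.11°

63.11°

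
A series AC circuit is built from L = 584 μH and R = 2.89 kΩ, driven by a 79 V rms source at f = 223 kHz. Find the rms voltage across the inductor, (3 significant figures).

21.5 V

ω = 2πf = 1.401e+06 rad/s
X_L = ωL = 818 Ω
Z = 2890 + j818 Ω
|Z| = √(2890² + 818²) = 3000 Ω
I = V/|Z| = 26.3 mA
V_L = I·|Z_L| = 0.0263 × 818 = 21.5 V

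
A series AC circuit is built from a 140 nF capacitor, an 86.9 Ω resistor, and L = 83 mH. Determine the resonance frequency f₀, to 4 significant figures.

1.476 kHz

ω₀ = 1/√(LC) = 1/√(0.083 × 1.4e-07) = 9277 rad/s
f₀ = ω₀/(2π) = 1.476 kHz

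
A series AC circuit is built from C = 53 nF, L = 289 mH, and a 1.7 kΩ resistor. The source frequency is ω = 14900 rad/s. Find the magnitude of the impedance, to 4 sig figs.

X_L = ωL = 4306 Ω
X_C = 1/(ωC) = 1266 Ω
Net reactance X = X_L − X_C = 3040 Ω
Z = 1700 + j3040 Ω
|Z| = √(1700² + 3040²) = 3483 Ω

3483 Ω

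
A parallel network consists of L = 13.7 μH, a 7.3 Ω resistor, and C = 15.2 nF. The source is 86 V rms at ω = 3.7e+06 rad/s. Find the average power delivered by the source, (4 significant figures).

X_L = ωL = 50.69 Ω
X_C = 1/(ωC) = 17.78 Ω
Parallel: admittances add. Y = 1/R + 1/(jωL) + jωC
Y = (0.1370 + j0.03651) S
|Y| = 0.1418 S → |Z| = 1/|Y| = 7.054 Ω, ∠Z = −∠Y = -14.92°
I = V/|Z| = 12.19 A
P = VI cos φ = 86 × 12.19 × cos(-14.92°) = 1.013 kW

1.013 kW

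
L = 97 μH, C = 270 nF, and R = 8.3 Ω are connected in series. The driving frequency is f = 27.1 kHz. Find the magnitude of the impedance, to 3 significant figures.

ω = 2πf = 170300 rad/s
X_L = ωL = 16.5 Ω
X_C = 1/(ωC) = 21.8 Ω
Net reactance X = X_L − X_C = -5.23 Ω
Z = 8.30 − j5.23 Ω
|Z| = √(8.30² + 5.23²) = 9.81 Ω

9.81 Ω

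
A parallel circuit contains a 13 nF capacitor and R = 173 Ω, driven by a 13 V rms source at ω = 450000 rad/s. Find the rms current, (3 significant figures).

107 mA

X_C = 1/(ωC) = 171 Ω
Parallel: admittances add. Y = 1/R + jωC
Y = (0.00578 + j0.00585) S
|Y| = 0.00822 S → |Z| = 1/|Y| = 122 Ω, ∠Z = −∠Y = -45.3°
I = V/|Z| = 13/122 = 107 mA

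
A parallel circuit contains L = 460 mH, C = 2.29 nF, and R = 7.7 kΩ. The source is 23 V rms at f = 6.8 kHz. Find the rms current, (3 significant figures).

3.18 mA

ω = 2πf = 42730 rad/s
X_L = ωL = 19700 Ω
X_C = 1/(ωC) = 10200 Ω
Parallel: admittances add. Y = 1/R + 1/(jωL) + jωC
Y = (0.000130 + j4.7e-05) S
|Y| = 0.000138 S → |Z| = 1/|Y| = 7240 Ω, ∠Z = −∠Y = -19.9°
I = V/|Z| = 23/7240 = 3.18 mA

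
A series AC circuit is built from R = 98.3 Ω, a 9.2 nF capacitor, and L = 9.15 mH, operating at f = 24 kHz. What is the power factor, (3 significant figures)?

ω = 2πf = 150800 rad/s
X_L = ωL = 1380 Ω
X_C = 1/(ωC) = 721 Ω
Net reactance X = X_L − X_C = 659 Ω
Z = 98.3 + j659 Ω
|Z| = √(98.3² + 659²) = 666 Ω
∠Z = arctan(659/98.3) = 81.5°
cos φ = cos(81.5°) = 0.148

0.148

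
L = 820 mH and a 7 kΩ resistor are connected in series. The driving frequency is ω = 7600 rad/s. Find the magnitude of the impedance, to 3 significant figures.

9370 Ω

X_L = ωL = 6230 Ω
Z = 7000 + j6230 Ω
|Z| = √(7000² + 6230²) = 9370 Ω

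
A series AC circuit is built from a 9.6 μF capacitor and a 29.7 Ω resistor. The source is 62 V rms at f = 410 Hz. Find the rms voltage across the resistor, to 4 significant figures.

36.70 V

ω = 2πf = 2576 rad/s
X_C = 1/(ωC) = 40.44 Ω
Z = 29.70 − j40.44 Ω
|Z| = √(29.70² + 40.44²) = 50.17 Ω
I = V/|Z| = 1.236 A
V_R = I·|Z_R| = 1.236 × 29.70 = 36.70 V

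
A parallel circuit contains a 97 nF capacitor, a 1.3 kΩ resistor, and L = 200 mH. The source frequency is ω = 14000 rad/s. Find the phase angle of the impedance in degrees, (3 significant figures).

X_L = ωL = 2800 Ω
X_C = 1/(ωC) = 736 Ω
Parallel: admittances add. Y = 1/R + 1/(jωL) + jωC
Y = (0.000769 + j0.00100) S
|Y| = 0.00126 S → |Z| = 1/|Y| = 792 Ω, ∠Z = −∠Y = -52.5°

-52.5°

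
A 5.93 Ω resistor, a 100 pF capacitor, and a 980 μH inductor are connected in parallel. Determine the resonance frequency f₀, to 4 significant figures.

ω₀ = 1/√(LC) = 1/√(0.00098 × 1e-10) = 3.194e+06 rad/s
f₀ = ω₀/(2π) = 508.4 kHz

508.4 kHz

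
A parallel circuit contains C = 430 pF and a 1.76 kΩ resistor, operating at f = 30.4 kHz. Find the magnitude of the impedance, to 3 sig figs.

1740 Ω

ω = 2πf = 191000 rad/s
X_C = 1/(ωC) = 12200 Ω
Parallel: admittances add. Y = 1/R + jωC
Y = (0.000568 + j8.21e-05) S
|Y| = 0.000574 S → |Z| = 1/|Y| = 1740 Ω, ∠Z = −∠Y = -8.23°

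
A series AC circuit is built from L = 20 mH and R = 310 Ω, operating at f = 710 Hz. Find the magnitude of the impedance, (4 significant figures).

322.6 Ω

ω = 2πf = 4461 rad/s
X_L = ωL = 89.22 Ω
Z = 310.0 + j89.22 Ω
|Z| = √(310.0² + 89.22²) = 322.6 Ω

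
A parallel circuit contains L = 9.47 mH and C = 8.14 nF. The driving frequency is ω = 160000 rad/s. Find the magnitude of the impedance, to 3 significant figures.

X_L = ωL = 1520 Ω
X_C = 1/(ωC) = 768 Ω
Parallel: admittances add. Y = 1/(jωL) + jωC
Y = (0 + j0.000642) S
|Y| = 0.000642 S → |Z| = 1/|Y| = 1560 Ω, ∠Z = −∠Y = -90.0°

1560 Ω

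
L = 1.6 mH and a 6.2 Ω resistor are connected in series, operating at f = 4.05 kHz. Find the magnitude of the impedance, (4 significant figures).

41.18 Ω

ω = 2πf = 25450 rad/s
X_L = ωL = 40.72 Ω
Z = 6.200 + j40.72 Ω
|Z| = √(6.200² + 40.72²) = 41.18 Ω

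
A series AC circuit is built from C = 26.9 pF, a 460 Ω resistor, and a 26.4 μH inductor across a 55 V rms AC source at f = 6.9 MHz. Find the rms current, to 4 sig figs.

101.4 mA

ω = 2πf = 4.335e+07 rad/s
X_L = ωL = 1145 Ω
X_C = 1/(ωC) = 857.5 Ω
Net reactance X = X_L − X_C = 287.1 Ω
Z = 460.0 + j287.1 Ω
|Z| = √(460.0² + 287.1²) = 542.2 Ω
I = V/|Z| = 55/542.2 = 101.4 mA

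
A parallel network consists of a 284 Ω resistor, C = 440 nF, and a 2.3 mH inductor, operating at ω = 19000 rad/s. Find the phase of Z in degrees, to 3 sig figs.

76.4°

X_L = ωL = 43.7 Ω
X_C = 1/(ωC) = 120 Ω
Parallel: admittances add. Y = 1/R + 1/(jωL) + jωC
Y = (0.00352 − j0.0145) S
|Y| = 0.0149 S → |Z| = 1/|Y| = 66.9 Ω, ∠Z = −∠Y = 76.4°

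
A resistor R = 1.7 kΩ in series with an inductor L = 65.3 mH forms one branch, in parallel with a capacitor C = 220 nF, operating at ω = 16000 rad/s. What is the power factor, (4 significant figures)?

0.1300

X_L = ωL = 1045 Ω
X_C = 1/(ωC) = 284.1 Ω
Branch 1 (R+jX_L): Z₁ = 1700 + j1045 Ω, |Z₁| = 1995 Ω
Branch 2 (−jX_C): Z₂ = −j284.1 Ω
Parallel: Z = Z₁Z₂/(Z₁+Z₂), |Z| = 304.4 Ω, ∠Z = -82.53°
cos φ = cos(-82.53°) = 0.1300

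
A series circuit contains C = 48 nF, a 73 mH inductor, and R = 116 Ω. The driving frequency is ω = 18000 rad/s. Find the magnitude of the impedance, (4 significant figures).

X_L = ωL = 1314 Ω
X_C = 1/(ωC) = 1157 Ω
Net reactance X = X_L − X_C = 156.6 Ω
Z = 116.0 + j156.6 Ω
|Z| = √(116.0² + 156.6²) = 194.9 Ω

194.9 Ω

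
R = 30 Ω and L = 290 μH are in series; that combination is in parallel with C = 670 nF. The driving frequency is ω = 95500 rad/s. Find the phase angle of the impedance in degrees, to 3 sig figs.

X_L = ωL = 27.7 Ω
X_C = 1/(ωC) = 15.6 Ω
Branch 1 (R+jX_L): Z₁ = 30.0 + j27.7 Ω, |Z₁| = 40.8 Ω
Branch 2 (−jX_C): Z₂ = −j15.6 Ω
Parallel: Z = Z₁Z₂/(Z₁+Z₂), |Z| = 19.7 Ω, ∠Z = -69.2°

-69.2°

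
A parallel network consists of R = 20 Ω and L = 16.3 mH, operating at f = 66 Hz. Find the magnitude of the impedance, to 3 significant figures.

ω = 2πf = 414.7 rad/s
X_L = ωL = 6.76 Ω
Parallel: admittances add. Y = 1/R + 1/(jωL)
Y = (0.0500 − j0.148) S
|Y| = 0.156 S → |Z| = 1/|Y| = 6.40 Ω, ∠Z = −∠Y = 71.3°

6.40 Ω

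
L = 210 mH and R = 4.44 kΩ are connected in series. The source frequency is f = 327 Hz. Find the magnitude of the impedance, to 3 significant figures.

4460 Ω

ω = 2πf = 2055 rad/s
X_L = ωL = 431 Ω
Z = 4440 + j431 Ω
|Z| = √(4440² + 431²) = 4460 Ω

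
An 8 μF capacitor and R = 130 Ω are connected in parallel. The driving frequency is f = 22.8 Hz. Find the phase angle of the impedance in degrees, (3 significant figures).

-8.47°

ω = 2πf = 143.3 rad/s
X_C = 1/(ωC) = 873 Ω
Parallel: admittances add. Y = 1/R + jωC
Y = (0.00769 + j0.00115) S
|Y| = 0.00778 S → |Z| = 1/|Y| = 129 Ω, ∠Z = −∠Y = -8.47°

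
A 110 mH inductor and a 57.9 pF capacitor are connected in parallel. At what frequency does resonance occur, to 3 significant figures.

63.1 kHz

ω₀ = 1/√(LC) = 1/√(0.11 × 5.79e-11) = 396200 rad/s
f₀ = ω₀/(2π) = 63.1 kHz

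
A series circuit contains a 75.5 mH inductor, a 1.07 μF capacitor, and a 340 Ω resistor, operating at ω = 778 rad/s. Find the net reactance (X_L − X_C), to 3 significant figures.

-1140 Ω

X_L = ωL = 58.7 Ω
X_C = 1/(ωC) = 1200 Ω
X = 58.7 − 1200 = -1140 Ω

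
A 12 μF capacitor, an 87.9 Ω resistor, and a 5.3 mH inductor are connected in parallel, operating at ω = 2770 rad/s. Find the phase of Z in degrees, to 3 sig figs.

71.9°

X_L = ωL = 14.7 Ω
X_C = 1/(ωC) = 30.1 Ω
Parallel: admittances add. Y = 1/R + 1/(jωL) + jωC
Y = (0.0114 − j0.0349) S
|Y| = 0.0367 S → |Z| = 1/|Y| = 27.3 Ω, ∠Z = −∠Y = 71.9°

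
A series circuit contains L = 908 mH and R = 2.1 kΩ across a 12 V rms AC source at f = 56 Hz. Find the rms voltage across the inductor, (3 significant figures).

1.80 V

ω = 2πf = 351.9 rad/s
X_L = ωL = 319 Ω
Z = 2100 + j319 Ω
|Z| = √(2100² + 319²) = 2120 Ω
I = V/|Z| = 5.65 mA
V_L = I·|Z_L| = 0.00565 × 319 = 1.80 V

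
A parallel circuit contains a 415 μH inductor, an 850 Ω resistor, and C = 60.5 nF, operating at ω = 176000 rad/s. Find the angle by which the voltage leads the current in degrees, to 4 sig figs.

68.86°

X_L = ωL = 73.04 Ω
X_C = 1/(ωC) = 93.91 Ω
Parallel: admittances add. Y = 1/R + 1/(jωL) + jωC
Y = (0.001176 − j0.003043) S
|Y| = 0.003263 S → |Z| = 1/|Y| = 306.5 Ω, ∠Z = −∠Y = 68.86°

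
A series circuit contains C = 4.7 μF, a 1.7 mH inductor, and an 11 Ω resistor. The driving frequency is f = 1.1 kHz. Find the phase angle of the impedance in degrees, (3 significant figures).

ω = 2πf = 6912 rad/s
X_L = ωL = 11.7 Ω
X_C = 1/(ωC) = 30.8 Ω
Net reactance X = X_L − X_C = -19.0 Ω
Z = 11.0 − j19.0 Ω
|Z| = √(11.0² + 19.0²) = 22.0 Ω
∠Z = arctan(-19.0/11.0) = -60.0°

-60.0°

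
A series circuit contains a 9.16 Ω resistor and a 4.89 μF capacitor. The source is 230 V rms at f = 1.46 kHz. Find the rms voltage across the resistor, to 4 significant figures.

87.42 V

ω = 2πf = 9173 rad/s
X_C = 1/(ωC) = 22.29 Ω
Z = 9.160 − j22.29 Ω
|Z| = √(9.160² + 22.29²) = 24.10 Ω
I = V/|Z| = 9.543 A
V_R = I·|Z_R| = 9.543 × 9.160 = 87.42 V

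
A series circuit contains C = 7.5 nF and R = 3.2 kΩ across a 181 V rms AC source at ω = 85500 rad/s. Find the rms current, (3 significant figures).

50.8 mA

X_C = 1/(ωC) = 1560 Ω
Z = 3200 − j1560 Ω
|Z| = √(3200² + 1560²) = 3560 Ω
I = V/|Z| = 181/3560 = 50.8 mA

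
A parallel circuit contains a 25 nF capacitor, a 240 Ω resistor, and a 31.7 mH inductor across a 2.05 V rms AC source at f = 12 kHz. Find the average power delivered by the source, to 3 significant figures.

ω = 2πf = 75400 rad/s
X_L = ωL = 2390 Ω
X_C = 1/(ωC) = 531 Ω
Parallel: admittances add. Y = 1/R + 1/(jωL) + jωC
Y = (0.00417 + j0.00147) S
|Y| = 0.00442 S → |Z| = 1/|Y| = 226 Ω, ∠Z = −∠Y = -19.4°
I = V/|Z| = 9.06 mA
P = VI cos φ = 2.05 × 0.00906 × cos(-19.4°) = 17.5 mW

17.5 mW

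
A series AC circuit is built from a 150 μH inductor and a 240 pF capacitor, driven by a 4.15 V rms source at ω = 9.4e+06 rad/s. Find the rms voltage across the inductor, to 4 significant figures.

6.053 V

X_L = ωL = 1410 Ω
X_C = 1/(ωC) = 443.3 Ω
Net reactance X = X_L − X_C = 966.7 Ω
Z = j966.7 Ω
|Z| = √(0² + 966.7²) = 966.7 Ω
I = V/|Z| = 4.293 mA
V_L = I·|Z_L| = 0.004293 × 1410 = 6.053 V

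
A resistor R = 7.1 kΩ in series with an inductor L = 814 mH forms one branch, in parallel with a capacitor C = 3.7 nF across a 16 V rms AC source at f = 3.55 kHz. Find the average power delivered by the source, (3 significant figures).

4.78 mW

ω = 2πf = 22310 rad/s
X_L = ωL = 18200 Ω
X_C = 1/(ωC) = 12100 Ω
Branch 1 (R+jX_L): Z₁ = 7100 + j18200 Ω, |Z₁| = 19500 Ω
Branch 2 (−jX_C): Z₂ = −j12100 Ω
Parallel: Z = Z₁Z₂/(Z₁+Z₂), |Z| = 25300 Ω, ∠Z = -61.7°
I = V/|Z| = 631 μA
P = VI cos φ = 16 × 0.000631 × cos(-61.7°) = 4.78 mW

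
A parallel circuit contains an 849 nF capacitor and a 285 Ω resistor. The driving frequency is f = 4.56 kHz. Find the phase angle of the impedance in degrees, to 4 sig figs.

-81.79°

ω = 2πf = 28650 rad/s
X_C = 1/(ωC) = 41.11 Ω
Parallel: admittances add. Y = 1/R + jωC
Y = (0.003509 + j0.02432) S
|Y| = 0.02458 S → |Z| = 1/|Y| = 40.69 Ω, ∠Z = −∠Y = -81.79°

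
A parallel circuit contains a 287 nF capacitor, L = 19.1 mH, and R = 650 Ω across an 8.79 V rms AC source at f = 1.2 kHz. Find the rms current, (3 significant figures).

44.1 mA

ω = 2πf = 7540 rad/s
X_L = ωL = 144 Ω
X_C = 1/(ωC) = 462 Ω
Parallel: admittances add. Y = 1/R + 1/(jωL) + jωC
Y = (0.00154 − j0.00478) S
|Y| = 0.00502 S → |Z| = 1/|Y| = 199 Ω, ∠Z = −∠Y = 72.2°
I = V/|Z| = 8.79/199 = 44.1 mA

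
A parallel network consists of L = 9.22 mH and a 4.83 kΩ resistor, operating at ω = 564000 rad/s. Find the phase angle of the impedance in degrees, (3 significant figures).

X_L = ωL = 5200 Ω
Parallel: admittances add. Y = 1/R + 1/(jωL)
Y = (0.000207 − j0.000192) S
|Y| = 0.000283 S → |Z| = 1/|Y| = 3540 Ω, ∠Z = −∠Y = 42.9°

42.9°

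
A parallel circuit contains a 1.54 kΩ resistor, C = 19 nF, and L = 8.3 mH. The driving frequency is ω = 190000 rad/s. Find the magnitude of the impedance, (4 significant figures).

X_L = ωL = 1577 Ω
X_C = 1/(ωC) = 277.0 Ω
Parallel: admittances add. Y = 1/R + 1/(jωL) + jωC
Y = (0.0006494 + j0.002976) S
|Y| = 0.003046 S → |Z| = 1/|Y| = 328.3 Ω, ∠Z = −∠Y = -77.69°

328.3 Ω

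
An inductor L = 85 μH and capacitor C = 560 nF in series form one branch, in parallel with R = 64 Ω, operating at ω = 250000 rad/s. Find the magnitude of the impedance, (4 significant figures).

13.78 Ω

X_L = ωL = 21.25 Ω
X_C = 1/(ωC) = 7.143 Ω
Branch 1: Z₁ = R = 64.00 Ω
Branch 2 (series LC): Z₂ = j(X_L − X_C) = j14.11 Ω
Parallel: Z = Z₁Z₂/(Z₁+Z₂), |Z| = 13.78 Ω, ∠Z = 77.57°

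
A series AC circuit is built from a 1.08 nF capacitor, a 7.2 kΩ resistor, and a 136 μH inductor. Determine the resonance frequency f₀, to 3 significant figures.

415 kHz

ω₀ = 1/√(LC) = 1/√(0.000136 × 1.08e-09) = 2.609e+06 rad/s
f₀ = ω₀/(2π) = 415 kHz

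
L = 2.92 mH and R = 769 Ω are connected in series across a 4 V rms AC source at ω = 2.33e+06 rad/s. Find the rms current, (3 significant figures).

584 μA

X_L = ωL = 6800 Ω
Z = 769 + j6800 Ω
|Z| = √(769² + 6800²) = 6850 Ω
I = V/|Z| = 4/6850 = 584 μA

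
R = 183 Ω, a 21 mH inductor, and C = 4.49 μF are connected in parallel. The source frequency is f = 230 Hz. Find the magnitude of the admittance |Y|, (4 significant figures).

27.02 mS

ω = 2πf = 1445 rad/s
X_L = ωL = 30.35 Ω
X_C = 1/(ωC) = 154.1 Ω
Parallel: admittances add. Y = 1/R + 1/(jωL) + jωC
Y = (0.005464 − j0.02646) S
|Y| = 0.02702 S → |Z| = 1/|Y| = 37.01 Ω, ∠Z = −∠Y = 78.33°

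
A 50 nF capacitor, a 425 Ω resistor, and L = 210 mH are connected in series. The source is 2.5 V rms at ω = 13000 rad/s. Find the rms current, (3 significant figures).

X_L = ωL = 2730 Ω
X_C = 1/(ωC) = 1540 Ω
Net reactance X = X_L − X_C = 1190 Ω
Z = 425 + j1190 Ω
|Z| = √(425² + 1190²) = 1270 Ω
I = V/|Z| = 2.5/1270 = 1.98 mA

1.98 mA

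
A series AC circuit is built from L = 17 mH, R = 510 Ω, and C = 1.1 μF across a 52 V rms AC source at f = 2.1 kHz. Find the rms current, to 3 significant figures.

97.5 mA

ω = 2πf = 13190 rad/s
X_L = ωL = 224 Ω
X_C = 1/(ωC) = 68.9 Ω
Net reactance X = X_L − X_C = 155 Ω
Z = 510 + j155 Ω
|Z| = √(510² + 155²) = 533 Ω
I = V/|Z| = 52/533 = 97.5 mA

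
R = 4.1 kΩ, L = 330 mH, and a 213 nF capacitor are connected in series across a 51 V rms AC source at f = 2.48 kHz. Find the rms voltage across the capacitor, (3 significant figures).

ω = 2πf = 15580 rad/s
X_L = ωL = 5140 Ω
X_C = 1/(ωC) = 301 Ω
Net reactance X = X_L − X_C = 4840 Ω
Z = 4100 + j4840 Ω
|Z| = √(4100² + 4840²) = 6340 Ω
I = V/|Z| = 8.04 mA
V_C = I·|Z_C| = 0.00804 × 301 = 2.42 V

2.42 V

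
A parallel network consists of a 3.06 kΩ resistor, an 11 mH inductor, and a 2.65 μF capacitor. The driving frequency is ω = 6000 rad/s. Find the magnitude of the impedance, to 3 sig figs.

1220 Ω

X_L = ωL = 66.0 Ω
X_C = 1/(ωC) = 62.9 Ω
Parallel: admittances add. Y = 1/R + 1/(jωL) + jωC
Y = (0.000327 + j0.000748) S
|Y| = 0.000817 S → |Z| = 1/|Y| = 1220 Ω, ∠Z = −∠Y = -66.4°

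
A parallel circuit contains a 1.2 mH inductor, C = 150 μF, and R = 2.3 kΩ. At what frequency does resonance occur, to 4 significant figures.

ω₀ = 1/√(LC) = 1/√(0.0012 × 0.00015) = 2357 rad/s
f₀ = ω₀/(2π) = 375.1 Hz

375.1 Hz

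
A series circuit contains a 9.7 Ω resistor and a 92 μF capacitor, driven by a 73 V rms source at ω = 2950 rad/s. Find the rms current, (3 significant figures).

X_C = 1/(ωC) = 3.68 Ω
Z = 9.70 − j3.68 Ω
|Z| = √(9.70² + 3.68²) = 10.4 Ω
I = V/|Z| = 73/10.4 = 7.04 A

7.04 A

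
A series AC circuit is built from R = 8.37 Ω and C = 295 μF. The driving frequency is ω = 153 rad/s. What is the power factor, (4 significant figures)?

0.3534

X_C = 1/(ωC) = 22.16 Ω
Z = 8.370 − j22.16 Ω
|Z| = √(8.370² + 22.16²) = 23.68 Ω
∠Z = arctan(-22.16/8.370) = -69.30°
cos φ = cos(-69.30°) = 0.3534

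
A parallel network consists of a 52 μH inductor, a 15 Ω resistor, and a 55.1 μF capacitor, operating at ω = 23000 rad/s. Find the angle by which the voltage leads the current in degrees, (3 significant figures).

-81.2°

X_L = ωL = 1.20 Ω
X_C = 1/(ωC) = 0.789 Ω
Parallel: admittances add. Y = 1/R + 1/(jωL) + jωC
Y = (0.0667 + j0.431) S
|Y| = 0.436 S → |Z| = 1/|Y| = 2.29 Ω, ∠Z = −∠Y = -81.2°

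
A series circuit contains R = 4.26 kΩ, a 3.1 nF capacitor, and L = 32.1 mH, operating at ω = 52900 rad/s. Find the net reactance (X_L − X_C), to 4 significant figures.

X_L = ωL = 1698 Ω
X_C = 1/(ωC) = 6098 Ω
X = 1698 − 6098 = -4400 Ω

-4400 Ω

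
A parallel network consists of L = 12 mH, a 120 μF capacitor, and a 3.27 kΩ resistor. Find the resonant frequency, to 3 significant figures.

133 Hz

ω₀ = 1/√(LC) = 1/√(0.012 × 0.00012) = 833.3 rad/s
f₀ = ω₀/(2π) = 133 Hz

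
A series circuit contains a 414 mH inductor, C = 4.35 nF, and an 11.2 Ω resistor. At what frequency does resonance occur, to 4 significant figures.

ω₀ = 1/√(LC) = 1/√(0.414 × 4.35e-09) = 23560 rad/s
f₀ = ω₀/(2π) = 3.750 kHz

3.750 kHz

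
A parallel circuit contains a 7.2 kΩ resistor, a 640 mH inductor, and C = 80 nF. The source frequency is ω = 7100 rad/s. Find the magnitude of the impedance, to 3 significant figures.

2670 Ω

X_L = ωL = 4540 Ω
X_C = 1/(ωC) = 1760 Ω
Parallel: admittances add. Y = 1/R + 1/(jωL) + jωC
Y = (0.000139 + j0.000348) S
|Y| = 0.000375 S → |Z| = 1/|Y| = 2670 Ω, ∠Z = −∠Y = -68.2°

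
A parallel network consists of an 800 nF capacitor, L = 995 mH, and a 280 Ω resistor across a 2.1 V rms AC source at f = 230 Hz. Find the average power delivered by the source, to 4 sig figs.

15.75 mW

ω = 2πf = 1445 rad/s
X_L = ωL = 1438 Ω
X_C = 1/(ωC) = 865.0 Ω
Parallel: admittances add. Y = 1/R + 1/(jωL) + jωC
Y = (0.003571 + j0.0004607) S
|Y| = 0.003601 S → |Z| = 1/|Y| = 277.7 Ω, ∠Z = −∠Y = -7.350°
I = V/|Z| = 7.562 mA
P = VI cos φ = 2.1 × 0.007562 × cos(-7.350°) = 15.75 mW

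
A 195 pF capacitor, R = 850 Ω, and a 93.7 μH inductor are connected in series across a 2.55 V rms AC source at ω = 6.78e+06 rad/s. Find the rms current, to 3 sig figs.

X_L = ωL = 635 Ω
X_C = 1/(ωC) = 756 Ω
Net reactance X = X_L − X_C = -121 Ω
Z = 850 − j121 Ω
|Z| = √(850² + 121²) = 859 Ω
I = V/|Z| = 2.55/859 = 2.97 mA

2.97 mA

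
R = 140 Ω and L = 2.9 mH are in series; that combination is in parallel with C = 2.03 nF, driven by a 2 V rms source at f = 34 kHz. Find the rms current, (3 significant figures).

2.31 mA

ω = 2πf = 213600 rad/s
X_L = ωL = 620 Ω
X_C = 1/(ωC) = 2310 Ω
Branch 1 (R+jX_L): Z₁ = 140 + j620 Ω, |Z₁| = 635 Ω
Branch 2 (−jX_C): Z₂ = −j2310 Ω
Parallel: Z = Z₁Z₂/(Z₁+Z₂), |Z| = 865 Ω, ∠Z = 72.5°
I = V/|Z| = 2/865 = 2.31 mA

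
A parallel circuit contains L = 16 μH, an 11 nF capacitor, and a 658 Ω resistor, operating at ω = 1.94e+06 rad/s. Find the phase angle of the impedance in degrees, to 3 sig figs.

82.0°

X_L = ωL = 31.0 Ω
X_C = 1/(ωC) = 46.9 Ω
Parallel: admittances add. Y = 1/R + 1/(jωL) + jωC
Y = (0.00152 − j0.0109) S
|Y| = 0.0110 S → |Z| = 1/|Y| = 91.1 Ω, ∠Z = −∠Y = 82.0°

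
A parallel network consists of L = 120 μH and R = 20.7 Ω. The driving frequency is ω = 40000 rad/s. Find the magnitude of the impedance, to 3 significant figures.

4.68 Ω

X_L = ωL = 4.80 Ω
Parallel: admittances add. Y = 1/R + 1/(jωL)
Y = (0.0483 − j0.208) S
|Y| = 0.214 S → |Z| = 1/|Y| = 4.68 Ω, ∠Z = −∠Y = 76.9°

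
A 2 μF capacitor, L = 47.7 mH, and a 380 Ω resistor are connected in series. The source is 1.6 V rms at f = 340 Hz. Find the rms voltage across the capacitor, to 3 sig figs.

ω = 2πf = 2136 rad/s
X_L = ωL = 102 Ω
X_C = 1/(ωC) = 234 Ω
Net reactance X = X_L − X_C = -132 Ω
Z = 380 − j132 Ω
|Z| = √(380² + 132²) = 402 Ω
I = V/|Z| = 3.98 mA
V_C = I·|Z_C| = 0.00398 × 234 = 0.931 V

0.931 V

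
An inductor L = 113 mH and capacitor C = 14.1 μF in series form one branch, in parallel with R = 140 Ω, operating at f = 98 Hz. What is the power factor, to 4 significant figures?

ω = 2πf = 615.8 rad/s
X_L = ωL = 69.58 Ω
X_C = 1/(ωC) = 115.2 Ω
Branch 1: Z₁ = R = 140.0 Ω
Branch 2 (series LC): Z₂ = j(X_L − X_C) = −j45.60 Ω
Parallel: Z = Z₁Z₂/(Z₁+Z₂), |Z| = 43.36 Ω, ∠Z = -71.96°
cos φ = cos(-71.96°) = 0.3097

0.3097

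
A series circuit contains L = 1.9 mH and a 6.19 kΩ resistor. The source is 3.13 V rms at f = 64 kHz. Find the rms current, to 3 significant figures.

502 μA

ω = 2πf = 402100 rad/s
X_L = ωL = 764 Ω
Z = 6190 + j764 Ω
|Z| = √(6190² + 764²) = 6240 Ω
I = V/|Z| = 3.13/6240 = 502 μA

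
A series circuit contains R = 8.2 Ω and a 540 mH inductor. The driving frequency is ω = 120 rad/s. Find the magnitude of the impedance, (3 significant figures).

X_L = ωL = 64.8 Ω
Z = 8.20 + j64.8 Ω
|Z| = √(8.20² + 64.8²) = 65.3 Ω

65.3 Ω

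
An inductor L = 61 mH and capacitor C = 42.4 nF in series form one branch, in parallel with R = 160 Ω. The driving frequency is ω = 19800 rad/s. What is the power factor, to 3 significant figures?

0.103

X_L = ωL = 1210 Ω
X_C = 1/(ωC) = 1190 Ω
Branch 1: Z₁ = R = 160 Ω
Branch 2 (series LC): Z₂ = j(X_L − X_C) = j16.6 Ω
Parallel: Z = Z₁Z₂/(Z₁+Z₂), |Z| = 16.6 Ω, ∠Z = 84.1°
cos φ = cos(84.1°) = 0.103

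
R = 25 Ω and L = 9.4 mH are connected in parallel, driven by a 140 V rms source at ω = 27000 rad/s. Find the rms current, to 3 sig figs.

X_L = ωL = 254 Ω
Parallel: admittances add. Y = 1/R + 1/(jωL)
Y = (0.0400 − j0.00394) S
|Y| = 0.0402 S → |Z| = 1/|Y| = 24.9 Ω, ∠Z = −∠Y = 5.63°
I = V/|Z| = 140/24.9 = 5.63 A

5.63 A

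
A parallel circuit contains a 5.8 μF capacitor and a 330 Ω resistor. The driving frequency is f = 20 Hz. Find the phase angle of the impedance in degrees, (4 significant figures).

ω = 2πf = 125.7 rad/s
X_C = 1/(ωC) = 1372 Ω
Parallel: admittances add. Y = 1/R + jωC
Y = (0.003030 + j0.0007288) S
|Y| = 0.003117 S → |Z| = 1/|Y| = 320.8 Ω, ∠Z = −∠Y = -13.52°

-13.52°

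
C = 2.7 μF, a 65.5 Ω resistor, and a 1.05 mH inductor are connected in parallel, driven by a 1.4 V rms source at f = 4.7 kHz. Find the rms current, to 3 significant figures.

ω = 2πf = 29530 rad/s
X_L = ωL = 31.0 Ω
X_C = 1/(ωC) = 12.5 Ω
Parallel: admittances add. Y = 1/R + 1/(jωL) + jωC
Y = (0.0153 + j0.0475) S
|Y| = 0.0499 S → |Z| = 1/|Y| = 20.0 Ω, ∠Z = −∠Y = -72.2°
I = V/|Z| = 1.4/20.0 = 69.8 mA

69.8 mA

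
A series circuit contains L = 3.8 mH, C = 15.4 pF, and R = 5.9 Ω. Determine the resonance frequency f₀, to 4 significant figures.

ω₀ = 1/√(LC) = 1/√(0.0038 × 1.54e-11) = 4.134e+06 rad/s
f₀ = ω₀/(2π) = 657.9 kHz

657.9 kHz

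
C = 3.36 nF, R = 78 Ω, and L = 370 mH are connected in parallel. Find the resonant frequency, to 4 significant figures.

ω₀ = 1/√(LC) = 1/√(0.37 × 3.36e-09) = 28360 rad/s
f₀ = ω₀/(2π) = 4.514 kHz

4.514 kHz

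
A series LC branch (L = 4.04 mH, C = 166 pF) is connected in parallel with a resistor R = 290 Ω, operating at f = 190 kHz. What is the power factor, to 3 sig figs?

ω = 2πf = 1.194e+06 rad/s
X_L = ωL = 4820 Ω
X_C = 1/(ωC) = 5050 Ω
Branch 1: Z₁ = R = 290 Ω
Branch 2 (series LC): Z₂ = j(X_L − X_C) = −j223 Ω
Parallel: Z = Z₁Z₂/(Z₁+Z₂), |Z| = 177 Ω, ∠Z = -52.4°
cos φ = cos(-52.4°) = 0.610

0.610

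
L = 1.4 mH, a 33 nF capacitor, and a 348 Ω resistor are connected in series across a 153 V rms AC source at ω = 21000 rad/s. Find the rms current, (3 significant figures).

105 mA

X_L = ωL = 29.4 Ω
X_C = 1/(ωC) = 1440 Ω
Net reactance X = X_L − X_C = -1410 Ω
Z = 348 − j1410 Ω
|Z| = √(348² + 1410²) = 1460 Ω
I = V/|Z| = 153/1460 = 105 mA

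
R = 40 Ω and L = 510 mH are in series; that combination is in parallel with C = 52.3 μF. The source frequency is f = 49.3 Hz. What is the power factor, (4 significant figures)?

0.1454

ω = 2πf = 309.8 rad/s
X_L = ωL = 158.0 Ω
X_C = 1/(ωC) = 61.73 Ω
Branch 1 (R+jX_L): Z₁ = 40.00 + j158.0 Ω, |Z₁| = 163.0 Ω
Branch 2 (−jX_C): Z₂ = −j61.73 Ω
Parallel: Z = Z₁Z₂/(Z₁+Z₂), |Z| = 96.51 Ω, ∠Z = -81.64°
cos φ = cos(-81.64°) = 0.1454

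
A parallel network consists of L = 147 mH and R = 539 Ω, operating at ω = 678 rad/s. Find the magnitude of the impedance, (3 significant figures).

98.0 Ω

X_L = ωL = 99.7 Ω
Parallel: admittances add. Y = 1/R + 1/(jωL)
Y = (0.00186 − j0.0100) S
|Y| = 0.0102 S → |Z| = 1/|Y| = 98.0 Ω, ∠Z = −∠Y = 79.5°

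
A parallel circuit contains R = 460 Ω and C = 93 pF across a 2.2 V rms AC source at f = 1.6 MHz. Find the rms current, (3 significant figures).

ω = 2πf = 1.005e+07 rad/s
X_C = 1/(ωC) = 1070 Ω
Parallel: admittances add. Y = 1/R + jωC
Y = (0.00217 + j0.000935) S
|Y| = 0.00237 S → |Z| = 1/|Y| = 423 Ω, ∠Z = −∠Y = -23.3°
I = V/|Z| = 2.2/423 = 5.21 mA

5.21 mA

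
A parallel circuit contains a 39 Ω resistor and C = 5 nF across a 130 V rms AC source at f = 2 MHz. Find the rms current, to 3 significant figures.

ω = 2πf = 1.257e+07 rad/s
X_C = 1/(ωC) = 15.9 Ω
Parallel: admittances add. Y = 1/R + jωC
Y = (0.0256 + j0.0628) S
|Y| = 0.0679 S → |Z| = 1/|Y| = 14.7 Ω, ∠Z = −∠Y = -67.8°
I = V/|Z| = 130/14.7 = 8.82 A

8.82 A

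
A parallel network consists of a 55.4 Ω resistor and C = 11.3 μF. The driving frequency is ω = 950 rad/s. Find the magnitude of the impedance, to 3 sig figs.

X_C = 1/(ωC) = 93.2 Ω
Parallel: admittances add. Y = 1/R + jωC
Y = (0.0181 + j0.0107) S
|Y| = 0.0210 S → |Z| = 1/|Y| = 47.6 Ω, ∠Z = −∠Y = -30.7°

47.6 Ω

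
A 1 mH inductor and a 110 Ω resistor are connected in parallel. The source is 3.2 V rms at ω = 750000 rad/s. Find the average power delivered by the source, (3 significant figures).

X_L = ωL = 750 Ω
Parallel: admittances add. Y = 1/R + 1/(jωL)
Y = (0.00909 − j0.00133) S
|Y| = 0.00919 S → |Z| = 1/|Y| = 109 Ω, ∠Z = −∠Y = 8.34°
I = V/|Z| = 29.4 mA
P = VI cos φ = 3.2 × 0.0294 × cos(8.34°) = 93.1 mW

93.1 mW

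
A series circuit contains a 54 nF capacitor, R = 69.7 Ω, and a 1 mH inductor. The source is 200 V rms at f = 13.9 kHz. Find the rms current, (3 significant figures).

1.40 A

ω = 2πf = 87340 rad/s
X_L = ωL = 87.3 Ω
X_C = 1/(ωC) = 212 Ω
Net reactance X = X_L − X_C = -125 Ω
Z = 69.7 − j125 Ω
|Z| = √(69.7² + 125²) = 143 Ω
I = V/|Z| = 200/143 = 1.40 A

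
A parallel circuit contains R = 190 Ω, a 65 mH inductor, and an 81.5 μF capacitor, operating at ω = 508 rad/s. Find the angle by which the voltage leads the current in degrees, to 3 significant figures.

X_L = ωL = 33.0 Ω
X_C = 1/(ωC) = 24.2 Ω
Parallel: admittances add. Y = 1/R + 1/(jωL) + jωC
Y = (0.00526 + j0.0111) S
|Y| = 0.0123 S → |Z| = 1/|Y| = 81.3 Ω, ∠Z = −∠Y = -64.7°

-64.7°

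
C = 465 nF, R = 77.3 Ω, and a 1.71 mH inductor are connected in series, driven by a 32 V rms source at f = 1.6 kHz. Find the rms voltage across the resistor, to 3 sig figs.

ω = 2πf = 10050 rad/s
X_L = ωL = 17.2 Ω
X_C = 1/(ωC) = 214 Ω
Net reactance X = X_L − X_C = -197 Ω
Z = 77.3 − j197 Ω
|Z| = √(77.3² + 197²) = 211 Ω
I = V/|Z| = 151 mA
V_R = I·|Z_R| = 0.151 × 77.3 = 11.7 V

11.7 V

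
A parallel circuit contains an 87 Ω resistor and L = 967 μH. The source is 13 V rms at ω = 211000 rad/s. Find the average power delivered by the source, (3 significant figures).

1.94 W

X_L = ωL = 204 Ω
Parallel: admittances add. Y = 1/R + 1/(jωL)
Y = (0.0115 − j0.00490) S
|Y| = 0.0125 S → |Z| = 1/|Y| = 80.0 Ω, ∠Z = −∠Y = 23.1°
I = V/|Z| = 162 mA
P = VI cos φ = 13 × 0.162 × cos(23.1°) = 1.94 W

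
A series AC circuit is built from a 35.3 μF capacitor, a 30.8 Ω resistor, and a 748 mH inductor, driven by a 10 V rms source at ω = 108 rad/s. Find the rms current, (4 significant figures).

54.31 mA

X_L = ωL = 80.78 Ω
X_C = 1/(ωC) = 262.3 Ω
Net reactance X = X_L − X_C = -181.5 Ω
Z = 30.80 − j181.5 Ω
|Z| = √(30.80² + 181.5²) = 184.1 Ω
I = V/|Z| = 10/184.1 = 54.31 mA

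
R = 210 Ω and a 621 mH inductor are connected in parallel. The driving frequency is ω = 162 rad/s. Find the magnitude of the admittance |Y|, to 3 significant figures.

X_L = ωL = 101 Ω
Parallel: admittances add. Y = 1/R + 1/(jωL)
Y = (0.00476 − j0.00994) S
|Y| = 0.0110 S → |Z| = 1/|Y| = 90.7 Ω, ∠Z = −∠Y = 64.4°

11.0 mS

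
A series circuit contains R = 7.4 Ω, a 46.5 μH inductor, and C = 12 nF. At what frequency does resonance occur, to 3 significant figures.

ω₀ = 1/√(LC) = 1/√(4.65e-05 × 1.2e-08) = 1.339e+06 rad/s
f₀ = ω₀/(2π) = 213 kHz

213 kHz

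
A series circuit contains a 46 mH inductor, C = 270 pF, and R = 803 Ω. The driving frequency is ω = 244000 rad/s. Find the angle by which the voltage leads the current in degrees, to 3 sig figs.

X_L = ωL = 11200 Ω
X_C = 1/(ωC) = 15200 Ω
Net reactance X = X_L − X_C = -3960 Ω
Z = 803 − j3960 Ω
|Z| = √(803² + 3960²) = 4040 Ω
∠Z = arctan(-3960/803) = -78.5°

-78.5°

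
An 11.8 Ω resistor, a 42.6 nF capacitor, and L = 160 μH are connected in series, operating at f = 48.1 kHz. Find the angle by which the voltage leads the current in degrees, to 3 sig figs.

ω = 2πf = 302200 rad/s
X_L = ωL = 48.4 Ω
X_C = 1/(ωC) = 77.7 Ω
Net reactance X = X_L − X_C = -29.3 Ω
Z = 11.8 − j29.3 Ω
|Z| = √(11.8² + 29.3²) = 31.6 Ω
∠Z = arctan(-29.3/11.8) = -68.1°

-68.1°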